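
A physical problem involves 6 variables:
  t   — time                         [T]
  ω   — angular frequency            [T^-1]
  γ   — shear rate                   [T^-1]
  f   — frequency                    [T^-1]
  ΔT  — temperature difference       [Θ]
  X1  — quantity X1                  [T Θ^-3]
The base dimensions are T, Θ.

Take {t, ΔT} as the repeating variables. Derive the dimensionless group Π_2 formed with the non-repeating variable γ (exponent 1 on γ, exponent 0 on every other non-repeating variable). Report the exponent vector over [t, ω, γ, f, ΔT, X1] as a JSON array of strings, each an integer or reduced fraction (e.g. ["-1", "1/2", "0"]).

["1", "0", "1", "0", "0", "0"]

Exponent matrix [T,Θ] × [t,ω,γ,f,ΔT,X1]:
  T: [ 1 -1 -1 -1  0  1]
  Θ: [ 0  0  0  0  1 -3]
Echelon form has 2 nonzero rows (pivots: t,ΔT)
Pivot set = {t,ΔT}, free = {ω,γ,f,X1}
RREF:
  r0: [   1   -1   -1   -1    0    1]
  r1: [   0    0    0    0    1   -3]
Fix exponent of γ at 1, ω at 0, f at 0, X1 at 0; solve each RREF row for its pivot's exponent:
  r0: exp(t) + (-1)·1 = 0 ⇒ exp(t) = 1
  r1: exp(ΔT) + (0)·1 = 0 ⇒ exp(ΔT) = 0
Π_2 = t · γ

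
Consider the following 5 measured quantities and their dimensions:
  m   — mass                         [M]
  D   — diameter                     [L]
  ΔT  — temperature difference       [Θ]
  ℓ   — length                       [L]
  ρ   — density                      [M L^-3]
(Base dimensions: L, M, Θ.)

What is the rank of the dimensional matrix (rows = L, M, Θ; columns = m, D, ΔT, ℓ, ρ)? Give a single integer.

Exponent matrix [L,M,Θ] × [m,D,ΔT,ℓ,ρ]:
  L: [ 0  1  0  1 -3]
  M: [ 1  0  0  0  1]
  Θ: [ 0  0  1  0  0]
Echelon form has 3 nonzero rows (pivots: m,D,ΔT)

3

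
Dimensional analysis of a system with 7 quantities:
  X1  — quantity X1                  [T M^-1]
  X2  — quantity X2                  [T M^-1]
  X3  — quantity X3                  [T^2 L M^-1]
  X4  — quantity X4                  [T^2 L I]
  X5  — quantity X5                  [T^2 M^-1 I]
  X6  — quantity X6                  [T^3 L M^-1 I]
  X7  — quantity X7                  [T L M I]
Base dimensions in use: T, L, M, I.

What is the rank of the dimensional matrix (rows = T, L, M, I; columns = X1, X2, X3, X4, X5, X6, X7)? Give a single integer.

3

Exponent matrix [T,L,M,I] × [X1,X2,X3,X4,X5,X6,X7]:
  T: [ 1  1  2  2  2  3  1]
  L: [ 0  0  1  1  0  1  1]
  M: [-1 -1 -1  0 -1 -1  1]
  I: [ 0  0  0  1  1  1  1]
RREF → pivots at {X1,X3,X4} ⇒ r = 3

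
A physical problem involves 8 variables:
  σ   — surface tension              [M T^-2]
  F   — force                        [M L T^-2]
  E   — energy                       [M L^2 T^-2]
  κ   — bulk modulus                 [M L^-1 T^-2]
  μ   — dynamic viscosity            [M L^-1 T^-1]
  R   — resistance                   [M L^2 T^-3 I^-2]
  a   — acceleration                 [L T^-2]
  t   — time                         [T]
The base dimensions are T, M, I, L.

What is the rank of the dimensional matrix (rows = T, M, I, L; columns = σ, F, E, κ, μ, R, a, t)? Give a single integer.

Exponent matrix [T,M,I,L] × [σ,F,E,κ,μ,R,a,t]:
  T: [-2 -2 -2 -2 -1 -3 -2  1]
  M: [ 1  1  1  1  1  1  0  0]
  I: [ 0  0  0  0  0 -2  0  0]
  L: [ 0  1  2 -1 -1  2  1  0]
Echelon form has 4 nonzero rows (pivots: σ,F,μ,R)

4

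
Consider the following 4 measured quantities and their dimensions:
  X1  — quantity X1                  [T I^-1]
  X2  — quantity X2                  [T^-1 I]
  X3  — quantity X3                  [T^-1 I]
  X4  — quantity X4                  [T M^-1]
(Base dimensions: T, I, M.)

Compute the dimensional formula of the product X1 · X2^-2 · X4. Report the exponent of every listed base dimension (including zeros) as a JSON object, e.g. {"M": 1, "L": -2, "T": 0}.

{"T": 4, "I": -3, "M": -1}

Dimensional matrix (T×I×M by X1×X2×X3×X4):
  T: [ 1 -1 -1  1]
  I: [-1  1  1  0]
  M: [ 0  0  0 -1]
  [T]: (1)·1+(-2)·-1+(1)·1 = 4
  [I]: (1)·-1+(-2)·1+(1)·0 = -3
  [M]: (1)·0+(-2)·0+(1)·-1 = -1
⇒ T^4 I^-3 M^-1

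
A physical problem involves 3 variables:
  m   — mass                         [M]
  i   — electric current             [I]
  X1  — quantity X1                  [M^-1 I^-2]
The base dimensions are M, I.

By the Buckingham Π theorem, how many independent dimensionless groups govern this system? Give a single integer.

1

Write exponents as rows M,I / cols m,i,X1:
  M: [ 1  0 -1]
  I: [ 0  1 -2]
Echelon form has 2 nonzero rows (pivots: m,i)
3 vars − rank 2 = 1 Π group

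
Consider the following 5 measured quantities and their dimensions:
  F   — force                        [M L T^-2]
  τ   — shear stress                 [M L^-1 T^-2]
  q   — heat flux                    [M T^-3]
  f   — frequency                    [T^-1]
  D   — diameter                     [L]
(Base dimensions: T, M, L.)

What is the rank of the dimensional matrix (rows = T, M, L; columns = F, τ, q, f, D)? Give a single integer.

Write exponents as rows T,M,L / cols F,τ,q,f,D:
  T: [-2 -2 -3 -1  0]
  M: [ 1  1  1  0  0]
  L: [ 1 -1  0  0  1]
Row reduction gives pivot columns F,τ,q; rank = 3

3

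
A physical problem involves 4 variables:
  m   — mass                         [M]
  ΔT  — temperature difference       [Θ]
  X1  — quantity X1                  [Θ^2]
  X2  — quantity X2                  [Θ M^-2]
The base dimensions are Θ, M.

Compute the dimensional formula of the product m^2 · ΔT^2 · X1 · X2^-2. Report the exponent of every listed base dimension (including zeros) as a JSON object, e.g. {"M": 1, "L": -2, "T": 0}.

Write exponents as rows Θ,M / cols m,ΔT,X1,X2:
  Θ: [ 0  1  2  1]
  M: [ 1  0  0 -2]
  [Θ]: (2)·0+(2)·1+(1)·2+(-2)·1 = 2
  [M]: (2)·1+(2)·0+(1)·0+(-2)·-2 = 6
⇒ Θ^2 M^6

{"Θ": 2, "M": 6}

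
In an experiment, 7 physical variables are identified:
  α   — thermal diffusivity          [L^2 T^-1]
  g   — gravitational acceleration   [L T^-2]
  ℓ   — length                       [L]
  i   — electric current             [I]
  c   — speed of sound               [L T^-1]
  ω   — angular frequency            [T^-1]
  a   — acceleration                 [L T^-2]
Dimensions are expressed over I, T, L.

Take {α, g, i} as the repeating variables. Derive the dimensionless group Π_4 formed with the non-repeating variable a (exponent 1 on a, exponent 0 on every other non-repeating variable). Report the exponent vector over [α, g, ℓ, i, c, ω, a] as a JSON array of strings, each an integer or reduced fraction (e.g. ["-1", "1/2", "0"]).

["0", "-1", "0", "0", "0", "0", "1"]

Exponent matrix [I,T,L] × [α,g,ℓ,i,c,ω,a]:
  I: [ 0  0  0  1  0  0  0]
  T: [-1 -2  0  0 -1 -1 -2]
  L: [ 2  1  1  0  1  0  1]
Echelon form has 3 nonzero rows (pivots: α,g,i)
Pivot set = {α,g,i}, free = {ℓ,c,ω,a}
RREF:
  r0: [   1    0  2/3    0  1/3 -1/3    0]
  r1: [   0    1 -1/3    0  1/3  2/3    1]
  r2: [   0    0    0    1    0    0    0]
Fix exponent of a at 1, ℓ at 0, c at 0, ω at 0; solve each RREF row for its pivot's exponent:
  r0: exp(α) + (0)·1 = 0 ⇒ exp(α) = 0
  r1: exp(g) + (1)·1 = 0 ⇒ exp(g) = -1
  r2: exp(i) + (0)·1 = 0 ⇒ exp(i) = 0
Π_4 = g^-1 · a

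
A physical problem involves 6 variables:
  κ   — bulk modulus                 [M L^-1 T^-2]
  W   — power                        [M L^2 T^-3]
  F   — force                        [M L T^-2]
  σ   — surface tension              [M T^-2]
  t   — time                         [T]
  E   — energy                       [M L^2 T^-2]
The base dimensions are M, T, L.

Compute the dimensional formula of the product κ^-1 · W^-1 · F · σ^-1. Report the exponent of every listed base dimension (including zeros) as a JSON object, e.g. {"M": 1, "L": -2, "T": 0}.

Write exponents as rows M,T,L / cols κ,W,F,σ,t,E:
  M: [ 1  1  1  1  0  1]
  T: [-2 -3 -2 -2  1 -2]
  L: [-1  2  1  0  0  2]
  [M]: (-1)·1+(-1)·1+(1)·1+(-1)·1 = -2
  [T]: (-1)·-2+(-1)·-3+(1)·-2+(-1)·-2 = 5
  [L]: (-1)·-1+(-1)·2+(1)·1+(-1)·0 = 0
⇒ M^-2 T^5

{"M": -2, "T": 5, "L": 0}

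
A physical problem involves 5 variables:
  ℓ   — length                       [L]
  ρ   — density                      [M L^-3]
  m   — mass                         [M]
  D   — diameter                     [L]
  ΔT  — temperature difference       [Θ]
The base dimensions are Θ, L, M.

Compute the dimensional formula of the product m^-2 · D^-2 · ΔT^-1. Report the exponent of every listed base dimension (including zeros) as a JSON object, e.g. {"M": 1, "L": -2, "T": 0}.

Dimensional matrix (Θ×L×M by ℓ×ρ×m×D×ΔT):
  Θ: [ 0  0  0  0  1]
  L: [ 1 -3  0  1  0]
  M: [ 0  1  1  0  0]
  [Θ]: (-2)·0+(-2)·0+(-1)·1 = -1
  [L]: (-2)·0+(-2)·1+(-1)·0 = -2
  [M]: (-2)·1+(-2)·0+(-1)·0 = -2
⇒ Θ^-1 L^-2 M^-2

{"Θ": -1, "L": -2, "M": -2}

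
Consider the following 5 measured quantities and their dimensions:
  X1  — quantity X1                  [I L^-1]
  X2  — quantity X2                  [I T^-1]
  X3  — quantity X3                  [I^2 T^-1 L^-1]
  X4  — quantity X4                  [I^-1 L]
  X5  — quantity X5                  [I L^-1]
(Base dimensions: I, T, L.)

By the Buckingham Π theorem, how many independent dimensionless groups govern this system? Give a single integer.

3

Dimensional matrix (I×T×L by X1×X2×X3×X4×X5):
  I: [ 1  1  2 -1  1]
  T: [ 0 -1 -1  0  0]
  L: [-1  0 -1  1 -1]
Row reduction gives pivot columns X1,X2; rank = 2
n=5, r=2 ⇒ 3 dimensionless groups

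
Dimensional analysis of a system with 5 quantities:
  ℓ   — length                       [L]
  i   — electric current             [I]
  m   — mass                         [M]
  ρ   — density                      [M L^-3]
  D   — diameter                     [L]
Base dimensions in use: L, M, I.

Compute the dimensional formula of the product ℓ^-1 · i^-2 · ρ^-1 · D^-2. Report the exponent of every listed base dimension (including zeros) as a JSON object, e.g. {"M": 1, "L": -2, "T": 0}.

{"L": 0, "M": -1, "I": -2}

Dimensional matrix (L×M×I by ℓ×i×m×ρ×D):
  L: [ 1  0  0 -3  1]
  M: [ 0  0  1  1  0]
  I: [ 0  1  0  0  0]
  [L]: (-1)·1+(-2)·0+(-1)·-3+(-2)·1 = 0
  [M]: (-1)·0+(-2)·0+(-1)·1+(-2)·0 = -1
  [I]: (-1)·0+(-2)·1+(-1)·0+(-2)·0 = -2
⇒ M^-1 I^-2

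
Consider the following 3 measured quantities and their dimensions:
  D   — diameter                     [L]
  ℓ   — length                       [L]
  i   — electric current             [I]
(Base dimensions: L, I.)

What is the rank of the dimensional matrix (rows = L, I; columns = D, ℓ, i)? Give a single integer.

Dimensional matrix (L×I by D×ℓ×i):
  L: [ 1  1  0]
  I: [ 0  0  1]
Echelon form has 2 nonzero rows (pivots: D,i)

2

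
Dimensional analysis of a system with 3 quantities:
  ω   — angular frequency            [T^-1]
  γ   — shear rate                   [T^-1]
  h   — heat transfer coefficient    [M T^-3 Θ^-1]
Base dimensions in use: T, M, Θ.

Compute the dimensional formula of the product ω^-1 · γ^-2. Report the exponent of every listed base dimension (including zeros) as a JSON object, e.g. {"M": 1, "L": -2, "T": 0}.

Exponent matrix [T,M,Θ] × [ω,γ,h]:
  T: [-1 -1 -3]
  M: [ 0  0  1]
  Θ: [ 0  0 -1]
  [T]: (-1)·-1+(-2)·-1 = 3
  [M]: (-1)·0+(-2)·0 = 0
  [Θ]: (-1)·0+(-2)·0 = 0
⇒ T^3

{"T": 3, "M": 0, "Θ": 0}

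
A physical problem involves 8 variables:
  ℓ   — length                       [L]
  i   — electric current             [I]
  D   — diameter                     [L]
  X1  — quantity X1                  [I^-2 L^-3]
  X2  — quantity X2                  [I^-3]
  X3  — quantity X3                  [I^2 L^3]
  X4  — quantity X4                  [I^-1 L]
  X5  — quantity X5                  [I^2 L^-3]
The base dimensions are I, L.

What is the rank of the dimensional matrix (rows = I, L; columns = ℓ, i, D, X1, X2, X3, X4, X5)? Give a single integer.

2

Exponent matrix [I,L] × [ℓ,i,D,X1,X2,X3,X4,X5]:
  I: [ 0  1  0 -2 -3  2 -1  2]
  L: [ 1  0  1 -3  0  3  1 -3]
Echelon form has 2 nonzero rows (pivots: ℓ,i)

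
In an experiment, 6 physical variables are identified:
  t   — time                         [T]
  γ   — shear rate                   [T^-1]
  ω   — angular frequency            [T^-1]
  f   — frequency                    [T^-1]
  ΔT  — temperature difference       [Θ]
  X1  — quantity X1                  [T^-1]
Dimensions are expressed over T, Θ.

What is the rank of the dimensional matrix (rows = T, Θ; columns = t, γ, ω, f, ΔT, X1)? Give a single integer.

2

Dimensional matrix (T×Θ by t×γ×ω×f×ΔT×X1):
  T: [ 1 -1 -1 -1  0 -1]
  Θ: [ 0  0  0  0  1  0]
RREF → pivots at {t,ΔT} ⇒ r = 2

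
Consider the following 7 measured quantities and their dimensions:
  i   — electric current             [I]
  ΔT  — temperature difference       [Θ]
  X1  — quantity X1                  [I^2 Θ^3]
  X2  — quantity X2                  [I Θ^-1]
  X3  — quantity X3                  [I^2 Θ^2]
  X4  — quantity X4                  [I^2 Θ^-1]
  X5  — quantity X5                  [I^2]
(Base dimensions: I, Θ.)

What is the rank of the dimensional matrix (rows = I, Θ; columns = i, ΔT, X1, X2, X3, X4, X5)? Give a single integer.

2

Exponent matrix [I,Θ] × [i,ΔT,X1,X2,X3,X4,X5]:
  I: [ 1  0  2  1  2  2  2]
  Θ: [ 0  1  3 -1  2 -1  0]
RREF → pivots at {i,ΔT} ⇒ r = 2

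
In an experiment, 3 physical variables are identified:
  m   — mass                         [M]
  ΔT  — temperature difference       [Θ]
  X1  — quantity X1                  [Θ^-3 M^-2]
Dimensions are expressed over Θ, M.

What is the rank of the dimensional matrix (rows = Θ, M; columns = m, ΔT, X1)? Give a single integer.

Write exponents as rows Θ,M / cols m,ΔT,X1:
  Θ: [ 0  1 -3]
  M: [ 1  0 -2]
Row reduction gives pivot columns m,ΔT; rank = 2

2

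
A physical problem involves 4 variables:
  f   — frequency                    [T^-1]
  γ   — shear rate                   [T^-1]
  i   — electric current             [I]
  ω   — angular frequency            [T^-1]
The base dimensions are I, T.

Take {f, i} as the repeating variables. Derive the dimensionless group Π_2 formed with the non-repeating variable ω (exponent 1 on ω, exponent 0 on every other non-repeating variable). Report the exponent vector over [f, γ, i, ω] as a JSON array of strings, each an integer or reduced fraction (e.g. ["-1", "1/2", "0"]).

["-1", "0", "0", "1"]

Exponent matrix [I,T] × [f,γ,i,ω]:
  I: [ 0  0  1  0]
  T: [-1 -1  0 -1]
Echelon form has 2 nonzero rows (pivots: f,i)
Repeat: f,i; free: γ,ω
RREF:
  r0: [   1    1    0    1]
  r1: [   0    0    1    0]
Fix exponent of ω at 1, γ at 0; solve each RREF row for its pivot's exponent:
  r0: exp(f) + (1)·1 = 0 ⇒ exp(f) = -1
  r1: exp(i) + (0)·1 = 0 ⇒ exp(i) = 0
Π_2 = f^-1 · ω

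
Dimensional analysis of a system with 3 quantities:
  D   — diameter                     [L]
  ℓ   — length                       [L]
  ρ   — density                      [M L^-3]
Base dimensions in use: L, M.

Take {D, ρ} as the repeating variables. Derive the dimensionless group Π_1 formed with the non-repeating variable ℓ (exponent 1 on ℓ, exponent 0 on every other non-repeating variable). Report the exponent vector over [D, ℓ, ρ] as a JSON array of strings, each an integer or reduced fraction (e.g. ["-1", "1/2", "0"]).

["-1", "1", "0"]

Dimensional matrix (L×M by D×ℓ×ρ):
  L: [ 1  1 -3]
  M: [ 0  0  1]
Echelon form has 2 nonzero rows (pivots: D,ρ)
Repeat: D,ρ; free: ℓ
RREF:
  r0: [   1    1    0]
  r1: [   0    0    1]
Fix exponent of ℓ at 1; solve each RREF row for its pivot's exponent:
  r0: exp(D) + (1)·1 = 0 ⇒ exp(D) = -1
  r1: exp(ρ) + (0)·1 = 0 ⇒ exp(ρ) = 0
Π_1 = D^-1 · ℓ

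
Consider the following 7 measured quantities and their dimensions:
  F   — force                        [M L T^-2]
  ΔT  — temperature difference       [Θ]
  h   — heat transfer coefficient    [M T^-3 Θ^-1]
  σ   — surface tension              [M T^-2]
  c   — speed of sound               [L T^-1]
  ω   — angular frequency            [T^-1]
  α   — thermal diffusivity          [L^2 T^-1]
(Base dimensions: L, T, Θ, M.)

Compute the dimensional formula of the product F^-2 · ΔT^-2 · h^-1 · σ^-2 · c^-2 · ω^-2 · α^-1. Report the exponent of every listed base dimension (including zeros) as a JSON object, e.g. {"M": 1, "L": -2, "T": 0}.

{"L": -6, "T": 16, "Θ": -1, "M": -5}

Write exponents as rows L,T,Θ,M / cols F,ΔT,h,σ,c,ω,α:
  L: [ 1  0  0  0  1  0  2]
  T: [-2  0 -3 -2 -1 -1 -1]
  Θ: [ 0  1 -1  0  0  0  0]
  M: [ 1  0  1  1  0  0  0]
  [L]: (-2)·1+(-2)·0+(-1)·0+(-2)·0+(-2)·1+(-2)·0+(-1)·2 = -6
  [T]: (-2)·-2+(-2)·0+(-1)·-3+(-2)·-2+(-2)·-1+(-2)·-1+(-1)·-1 = 16
  [Θ]: (-2)·0+(-2)·1+(-1)·-1+(-2)·0+(-2)·0+(-2)·0+(-1)·0 = -1
  [M]: (-2)·1+(-2)·0+(-1)·1+(-2)·1+(-2)·0+(-2)·0+(-1)·0 = -5
⇒ L^-6 T^16 Θ^-1 M^-5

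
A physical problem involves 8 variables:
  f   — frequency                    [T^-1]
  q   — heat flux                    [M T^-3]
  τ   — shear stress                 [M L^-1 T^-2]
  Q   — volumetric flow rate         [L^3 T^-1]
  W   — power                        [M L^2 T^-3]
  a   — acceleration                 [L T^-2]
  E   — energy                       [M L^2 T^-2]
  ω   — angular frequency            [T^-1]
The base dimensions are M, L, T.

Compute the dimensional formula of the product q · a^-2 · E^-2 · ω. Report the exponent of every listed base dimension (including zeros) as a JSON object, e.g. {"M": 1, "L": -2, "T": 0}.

{"M": -1, "L": -6, "T": 4}

Exponent matrix [M,L,T] × [f,q,τ,Q,W,a,E,ω]:
  M: [ 0  1  1  0  1  0  1  0]
  L: [ 0  0 -1  3  2  1  2  0]
  T: [-1 -3 -2 -1 -3 -2 -2 -1]
  [M]: (1)·1+(-2)·0+(-2)·1+(1)·0 = -1
  [L]: (1)·0+(-2)·1+(-2)·2+(1)·0 = -6
  [T]: (1)·-3+(-2)·-2+(-2)·-2+(1)·-1 = 4
⇒ M^-1 L^-6 T^4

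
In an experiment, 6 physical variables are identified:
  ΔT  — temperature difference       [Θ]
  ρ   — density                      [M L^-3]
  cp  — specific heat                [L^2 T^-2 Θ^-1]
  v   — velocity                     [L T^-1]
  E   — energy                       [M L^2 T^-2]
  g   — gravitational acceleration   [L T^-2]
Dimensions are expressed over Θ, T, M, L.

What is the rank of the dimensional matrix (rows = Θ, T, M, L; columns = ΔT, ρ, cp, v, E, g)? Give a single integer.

Exponent matrix [Θ,T,M,L] × [ΔT,ρ,cp,v,E,g]:
  Θ: [ 1  0 -1  0  0  0]
  T: [ 0  0 -2 -1 -2 -2]
  M: [ 0  1  0  0  1  0]
  L: [ 0 -3  2  1  2  1]
Echelon form has 4 nonzero rows (pivots: ΔT,ρ,cp,E)

4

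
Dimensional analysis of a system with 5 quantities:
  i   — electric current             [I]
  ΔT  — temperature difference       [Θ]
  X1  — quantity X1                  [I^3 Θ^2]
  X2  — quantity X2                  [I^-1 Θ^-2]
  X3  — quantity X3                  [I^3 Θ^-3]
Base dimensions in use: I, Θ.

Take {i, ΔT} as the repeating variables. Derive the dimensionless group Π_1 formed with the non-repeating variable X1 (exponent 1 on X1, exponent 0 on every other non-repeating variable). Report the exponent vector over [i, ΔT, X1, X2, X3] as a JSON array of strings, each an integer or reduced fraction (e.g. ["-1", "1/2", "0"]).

Exponent matrix [I,Θ] × [i,ΔT,X1,X2,X3]:
  I: [ 1  0  3 -1  3]
  Θ: [ 0  1  2 -2 -3]
RREF → pivots at {i,ΔT} ⇒ r = 2
Pivot set = {i,ΔT}, free = {X1,X2,X3}
RREF:
  r0: [   1    0    3   -1    3]
  r1: [   0    1    2   -2   -3]
Fix exponent of X1 at 1, X2 at 0, X3 at 0; solve each RREF row for its pivot's exponent:
  r0: exp(i) + (3)·1 = 0 ⇒ exp(i) = -3
  r1: exp(ΔT) + (2)·1 = 0 ⇒ exp(ΔT) = -2
Π_1 = i^-3 · ΔT^-2 · X1

["-3", "-2", "1", "0", "0"]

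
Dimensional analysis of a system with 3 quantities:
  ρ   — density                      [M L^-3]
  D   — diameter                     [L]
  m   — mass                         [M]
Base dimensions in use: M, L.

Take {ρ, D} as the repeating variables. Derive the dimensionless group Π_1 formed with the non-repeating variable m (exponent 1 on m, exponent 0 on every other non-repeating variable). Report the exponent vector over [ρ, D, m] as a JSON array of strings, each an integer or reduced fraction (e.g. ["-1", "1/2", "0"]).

Dimensional matrix (M×L by ρ×D×m):
  M: [ 1  0  1]
  L: [-3  1  0]
Echelon form has 2 nonzero rows (pivots: ρ,D)
Pivot set = {ρ,D}, free = {m}
RREF:
  r0: [   1    0    1]
  r1: [   0    1    3]
Fix exponent of m at 1; solve each RREF row for its pivot's exponent:
  r0: exp(ρ) + (1)·1 = 0 ⇒ exp(ρ) = -1
  r1: exp(D) + (3)·1 = 0 ⇒ exp(D) = -3
Π_1 = ρ^-1 · D^-3 · m

["-1", "-3", "1"]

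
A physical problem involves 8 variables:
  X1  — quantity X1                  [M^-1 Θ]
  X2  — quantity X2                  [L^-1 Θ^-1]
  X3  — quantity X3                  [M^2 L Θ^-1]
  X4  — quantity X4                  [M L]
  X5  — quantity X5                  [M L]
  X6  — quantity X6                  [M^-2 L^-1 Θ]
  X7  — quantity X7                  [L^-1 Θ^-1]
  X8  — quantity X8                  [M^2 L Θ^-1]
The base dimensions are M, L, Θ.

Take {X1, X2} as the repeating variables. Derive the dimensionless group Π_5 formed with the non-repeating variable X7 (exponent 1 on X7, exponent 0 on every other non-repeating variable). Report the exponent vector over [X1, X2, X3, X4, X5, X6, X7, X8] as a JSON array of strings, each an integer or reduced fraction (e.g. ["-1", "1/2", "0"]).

["0", "-1", "0", "0", "0", "0", "1", "0"]

Exponent matrix [M,L,Θ] × [X1,X2,X3,X4,X5,X6,X7,X8]:
  M: [-1  0  2  1  1 -2  0  2]
  L: [ 0 -1  1  1  1 -1 -1  1]
  Θ: [ 1 -1 -1  0  0  1 -1 -1]
RREF → pivots at {X1,X2} ⇒ r = 2
Repeat: X1,X2; free: X3,X4,X5,X6,X7,X8
RREF:
  r0: [   1    0   -2   -1   -1    2    0   -2]
  r1: [   0    1   -1   -1   -1    1    1   -1]
  r2: [   0    0    0    0    0    0    0    0]
Fix exponent of X7 at 1, X3 at 0, X4 at 0, X5 at 0, X6 at 0, X8 at 0; solve each RREF row for its pivot's exponent:
  r0: exp(X1) + (0)·1 = 0 ⇒ exp(X1) = 0
  r1: exp(X2) + (1)·1 = 0 ⇒ exp(X2) = -1
Π_5 = X2^-1 · X7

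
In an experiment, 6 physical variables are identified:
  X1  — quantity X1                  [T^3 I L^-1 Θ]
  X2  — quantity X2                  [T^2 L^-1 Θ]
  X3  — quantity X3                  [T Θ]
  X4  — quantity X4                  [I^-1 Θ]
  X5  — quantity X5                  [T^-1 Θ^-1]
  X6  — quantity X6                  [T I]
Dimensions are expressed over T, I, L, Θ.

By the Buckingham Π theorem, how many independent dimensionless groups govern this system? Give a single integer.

Write exponents as rows T,I,L,Θ / cols X1,X2,X3,X4,X5,X6:
  T: [ 3  2  1  0 -1  1]
  I: [ 1  0  0 -1  0  1]
  L: [-1 -1  0  0  0  0]
  Θ: [ 1  1  1  1 -1  0]
Row reduction gives pivot columns X1,X2,X3; rank = 3
6 vars − rank 3 = 3 Π groups

3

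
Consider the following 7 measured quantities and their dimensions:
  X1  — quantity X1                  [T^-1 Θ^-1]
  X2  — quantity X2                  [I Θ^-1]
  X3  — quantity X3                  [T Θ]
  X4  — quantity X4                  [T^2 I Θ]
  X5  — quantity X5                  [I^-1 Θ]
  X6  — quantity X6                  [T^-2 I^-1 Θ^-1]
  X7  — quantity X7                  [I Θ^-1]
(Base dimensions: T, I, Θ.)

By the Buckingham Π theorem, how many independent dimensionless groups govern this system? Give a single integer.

5

Dimensional matrix (T×I×Θ by X1×X2×X3×X4×X5×X6×X7):
  T: [-1  0  1  2  0 -2  0]
  I: [ 0  1  0  1 -1 -1  1]
  Θ: [-1 -1  1  1  1 -1 -1]
RREF → pivots at {X1,X2} ⇒ r = 2
Π count = n − r = 7 − 2 = 5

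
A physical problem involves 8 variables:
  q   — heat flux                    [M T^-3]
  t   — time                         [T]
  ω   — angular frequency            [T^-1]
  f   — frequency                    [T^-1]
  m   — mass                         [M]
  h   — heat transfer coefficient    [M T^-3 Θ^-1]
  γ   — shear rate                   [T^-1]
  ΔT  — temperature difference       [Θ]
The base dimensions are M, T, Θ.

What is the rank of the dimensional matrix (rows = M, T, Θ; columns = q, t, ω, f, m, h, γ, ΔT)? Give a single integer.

Dimensional matrix (M×T×Θ by q×t×ω×f×m×h×γ×ΔT):
  M: [ 1  0  0  0  1  1  0  0]
  T: [-3  1 -1 -1  0 -3 -1  0]
  Θ: [ 0  0  0  0  0 -1  0  1]
RREF → pivots at {q,t,h} ⇒ r = 3

3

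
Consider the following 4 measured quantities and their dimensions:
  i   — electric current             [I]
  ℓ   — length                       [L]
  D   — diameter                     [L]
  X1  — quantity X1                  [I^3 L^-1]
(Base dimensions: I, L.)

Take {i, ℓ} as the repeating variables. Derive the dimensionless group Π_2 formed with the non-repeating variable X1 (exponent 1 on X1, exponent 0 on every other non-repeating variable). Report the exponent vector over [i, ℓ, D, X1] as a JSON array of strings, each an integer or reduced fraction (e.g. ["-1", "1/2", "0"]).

Exponent matrix [I,L] × [i,ℓ,D,X1]:
  I: [ 1  0  0  3]
  L: [ 0  1  1 -1]
Echelon form has 2 nonzero rows (pivots: i,ℓ)
Pivot set = {i,ℓ}, free = {D,X1}
RREF:
  r0: [   1    0    0    3]
  r1: [   0    1    1   -1]
Fix exponent of X1 at 1, D at 0; solve each RREF row for its pivot's exponent:
  r0: exp(i) + (3)·1 = 0 ⇒ exp(i) = -3
  r1: exp(ℓ) + (-1)·1 = 0 ⇒ exp(ℓ) = 1
Π_2 = i^-3 · ℓ · X1

["-3", "1", "0", "1"]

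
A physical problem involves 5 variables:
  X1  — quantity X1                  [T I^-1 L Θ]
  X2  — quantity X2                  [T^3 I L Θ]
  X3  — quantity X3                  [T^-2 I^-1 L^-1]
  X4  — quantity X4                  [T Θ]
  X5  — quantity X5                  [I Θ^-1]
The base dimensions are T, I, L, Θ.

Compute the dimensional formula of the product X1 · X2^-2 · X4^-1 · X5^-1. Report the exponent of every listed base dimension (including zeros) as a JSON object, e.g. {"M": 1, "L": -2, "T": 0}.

Exponent matrix [T,I,L,Θ] × [X1,X2,X3,X4,X5]:
  T: [ 1  3 -2  1  0]
  I: [-1  1 -1  0  1]
  L: [ 1  1 -1  0  0]
  Θ: [ 1  1  0  1 -1]
  [T]: (1)·1+(-2)·3+(-1)·1+(-1)·0 = -6
  [I]: (1)·-1+(-2)·1+(-1)·0+(-1)·1 = -4
  [L]: (1)·1+(-2)·1+(-1)·0+(-1)·0 = -1
  [Θ]: (1)·1+(-2)·1+(-1)·1+(-1)·-1 = -1
⇒ T^-6 I^-4 L^-1 Θ^-1

{"T": -6, "I": -4, "L": -1, "Θ": -1}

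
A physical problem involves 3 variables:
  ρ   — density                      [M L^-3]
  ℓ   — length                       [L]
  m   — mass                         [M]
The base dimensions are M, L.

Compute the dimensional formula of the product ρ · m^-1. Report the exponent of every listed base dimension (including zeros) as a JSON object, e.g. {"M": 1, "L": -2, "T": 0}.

Exponent matrix [M,L] × [ρ,ℓ,m]:
  M: [ 1  0  1]
  L: [-3  1  0]
  [M]: (1)·1+(-1)·1 = 0
  [L]: (1)·-3+(-1)·0 = -3
⇒ L^-3

{"M": 0, "L": -3}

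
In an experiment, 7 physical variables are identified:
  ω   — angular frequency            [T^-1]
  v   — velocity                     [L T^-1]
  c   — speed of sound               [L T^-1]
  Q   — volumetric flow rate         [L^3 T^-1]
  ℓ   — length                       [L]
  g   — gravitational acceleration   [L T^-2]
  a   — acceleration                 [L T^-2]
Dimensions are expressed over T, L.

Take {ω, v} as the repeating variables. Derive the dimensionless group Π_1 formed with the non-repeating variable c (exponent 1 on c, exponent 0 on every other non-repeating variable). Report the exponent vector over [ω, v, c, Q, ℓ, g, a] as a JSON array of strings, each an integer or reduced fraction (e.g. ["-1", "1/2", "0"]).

["0", "-1", "1", "0", "0", "0", "0"]

Write exponents as rows T,L / cols ω,v,c,Q,ℓ,g,a:
  T: [-1 -1 -1 -1  0 -2 -2]
  L: [ 0  1  1  3  1  1  1]
Echelon form has 2 nonzero rows (pivots: ω,v)
Pivot set = {ω,v}, free = {c,Q,ℓ,g,a}
RREF:
  r0: [   1    0    0   -2   -1    1    1]
  r1: [   0    1    1    3    1    1    1]
Fix exponent of c at 1, Q at 0, ℓ at 0, g at 0, a at 0; solve each RREF row for its pivot's exponent:
  r0: exp(ω) + (0)·1 = 0 ⇒ exp(ω) = 0
  r1: exp(v) + (1)·1 = 0 ⇒ exp(v) = -1
Π_1 = v^-1 · c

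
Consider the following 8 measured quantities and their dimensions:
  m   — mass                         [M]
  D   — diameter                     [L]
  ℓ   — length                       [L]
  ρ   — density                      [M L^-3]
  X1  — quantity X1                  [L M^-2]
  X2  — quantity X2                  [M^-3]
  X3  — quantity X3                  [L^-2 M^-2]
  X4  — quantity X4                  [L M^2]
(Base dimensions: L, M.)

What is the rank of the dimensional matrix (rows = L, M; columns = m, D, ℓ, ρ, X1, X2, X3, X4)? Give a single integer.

2

Exponent matrix [L,M] × [m,D,ℓ,ρ,X1,X2,X3,X4]:
  L: [ 0  1  1 -3  1  0 -2  1]
  M: [ 1  0  0  1 -2 -3 -2  2]
Echelon form has 2 nonzero rows (pivots: m,D)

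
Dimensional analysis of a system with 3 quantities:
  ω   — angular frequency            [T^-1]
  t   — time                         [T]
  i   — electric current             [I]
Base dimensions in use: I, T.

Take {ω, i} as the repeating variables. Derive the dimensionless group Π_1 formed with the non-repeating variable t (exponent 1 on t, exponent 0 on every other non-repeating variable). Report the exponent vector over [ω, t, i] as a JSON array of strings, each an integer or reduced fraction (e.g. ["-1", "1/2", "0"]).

Exponent matrix [I,T] × [ω,t,i]:
  I: [ 0  0  1]
  T: [-1  1  0]
Row reduction gives pivot columns ω,i; rank = 2
Pivot set = {ω,i}, free = {t}
RREF:
  r0: [   1   -1    0]
  r1: [   0    0    1]
Fix exponent of t at 1; solve each RREF row for its pivot's exponent:
  r0: exp(ω) + (-1)·1 = 0 ⇒ exp(ω) = 1
  r1: exp(i) + (0)·1 = 0 ⇒ exp(i) = 0
Π_1 = ω · t

["1", "1", "0"]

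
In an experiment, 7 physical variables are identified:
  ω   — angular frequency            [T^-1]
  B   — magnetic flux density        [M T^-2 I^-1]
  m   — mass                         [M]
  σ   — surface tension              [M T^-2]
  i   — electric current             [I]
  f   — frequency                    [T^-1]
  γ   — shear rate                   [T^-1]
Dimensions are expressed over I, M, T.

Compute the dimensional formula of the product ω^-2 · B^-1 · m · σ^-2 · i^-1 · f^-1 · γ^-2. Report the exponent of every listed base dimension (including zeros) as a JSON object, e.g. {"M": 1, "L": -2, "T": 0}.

{"I": 0, "M": -2, "T": 11}

Dimensional matrix (I×M×T by ω×B×m×σ×i×f×γ):
  I: [ 0 -1  0  0  1  0  0]
  M: [ 0  1  1  1  0  0  0]
  T: [-1 -2  0 -2  0 -1 -1]
  [I]: (-2)·0+(-1)·-1+(1)·0+(-2)·0+(-1)·1+(-1)·0+(-2)·0 = 0
  [M]: (-2)·0+(-1)·1+(1)·1+(-2)·1+(-1)·0+(-1)·0+(-2)·0 = -2
  [T]: (-2)·-1+(-1)·-2+(1)·0+(-2)·-2+(-1)·0+(-1)·-1+(-2)·-1 = 11
⇒ M^-2 T^11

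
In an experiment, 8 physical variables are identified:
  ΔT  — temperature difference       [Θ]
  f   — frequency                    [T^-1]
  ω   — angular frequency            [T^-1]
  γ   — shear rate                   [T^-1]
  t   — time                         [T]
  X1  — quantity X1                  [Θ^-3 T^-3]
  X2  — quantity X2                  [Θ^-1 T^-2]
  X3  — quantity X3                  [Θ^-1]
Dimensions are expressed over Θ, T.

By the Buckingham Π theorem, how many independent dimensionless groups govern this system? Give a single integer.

Write exponents as rows Θ,T / cols ΔT,f,ω,γ,t,X1,X2,X3:
  Θ: [ 1  0  0  0  0 -3 -1 -1]
  T: [ 0 -1 -1 -1  1 -3 -2  0]
RREF → pivots at {ΔT,f} ⇒ r = 2
Π count = n − r = 8 − 2 = 6

6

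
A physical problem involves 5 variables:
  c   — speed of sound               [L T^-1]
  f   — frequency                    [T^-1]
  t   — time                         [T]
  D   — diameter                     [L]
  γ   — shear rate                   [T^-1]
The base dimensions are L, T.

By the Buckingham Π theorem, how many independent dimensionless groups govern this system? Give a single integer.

Exponent matrix [L,T] × [c,f,t,D,γ]:
  L: [ 1  0  0  1  0]
  T: [-1 -1  1  0 -1]
Echelon form has 2 nonzero rows (pivots: c,f)
5 vars − rank 2 = 3 Π groups

3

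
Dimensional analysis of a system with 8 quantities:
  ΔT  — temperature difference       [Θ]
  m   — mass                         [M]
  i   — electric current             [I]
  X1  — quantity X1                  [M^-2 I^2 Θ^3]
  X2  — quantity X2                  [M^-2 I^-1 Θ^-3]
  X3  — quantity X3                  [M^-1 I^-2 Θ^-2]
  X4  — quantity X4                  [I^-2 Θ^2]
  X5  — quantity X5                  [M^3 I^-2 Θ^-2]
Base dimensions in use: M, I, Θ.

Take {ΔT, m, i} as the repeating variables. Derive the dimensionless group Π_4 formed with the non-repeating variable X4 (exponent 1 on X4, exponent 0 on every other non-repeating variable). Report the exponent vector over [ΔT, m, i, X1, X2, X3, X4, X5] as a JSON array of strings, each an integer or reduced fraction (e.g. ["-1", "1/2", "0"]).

["-2", "0", "2", "0", "0", "0", "1", "0"]

Dimensional matrix (M×I×Θ by ΔT×m×i×X1×X2×X3×X4×X5):
  M: [ 0  1  0 -2 -2 -1  0  3]
  I: [ 0  0  1  2 -1 -2 -2 -2]
  Θ: [ 1  0  0  3 -3 -2  2 -2]
RREF → pivots at {ΔT,m,i} ⇒ r = 3
Repeat: ΔT,m,i; free: X1,X2,X3,X4,X5
RREF:
  r0: [   1    0    0    3   -3   -2    2   -2]
  r1: [   0    1    0   -2   -2   -1    0    3]
  r2: [   0    0    1    2   -1   -2   -2   -2]
Fix exponent of X4 at 1, X1 at 0, X2 at 0, X3 at 0, X5 at 0; solve each RREF row for its pivot's exponent:
  r0: exp(ΔT) + (2)·1 = 0 ⇒ exp(ΔT) = -2
  r1: exp(m) + (0)·1 = 0 ⇒ exp(m) = 0
  r2: exp(i) + (-2)·1 = 0 ⇒ exp(i) = 2
Π_4 = ΔT^-2 · i^2 · X4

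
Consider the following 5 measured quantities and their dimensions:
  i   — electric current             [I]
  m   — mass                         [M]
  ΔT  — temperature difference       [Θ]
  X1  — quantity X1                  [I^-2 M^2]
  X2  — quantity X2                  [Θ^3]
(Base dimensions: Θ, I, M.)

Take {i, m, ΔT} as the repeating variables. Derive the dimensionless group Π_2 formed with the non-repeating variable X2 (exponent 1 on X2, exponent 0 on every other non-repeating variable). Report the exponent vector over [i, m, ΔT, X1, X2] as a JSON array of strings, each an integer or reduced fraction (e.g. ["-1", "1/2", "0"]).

["0", "0", "-3", "0", "1"]

Exponent matrix [Θ,I,M] × [i,m,ΔT,X1,X2]:
  Θ: [ 0  0  1  0  3]
  I: [ 1  0  0 -2  0]
  M: [ 0  1  0  2  0]
RREF → pivots at {i,m,ΔT} ⇒ r = 3
Repeat: i,m,ΔT; free: X1,X2
RREF:
  r0: [   1    0    0   -2    0]
  r1: [   0    1    0    2    0]
  r2: [   0    0    1    0    3]
Fix exponent of X2 at 1, X1 at 0; solve each RREF row for its pivot's exponent:
  r0: exp(i) + (0)·1 = 0 ⇒ exp(i) = 0
  r1: exp(m) + (0)·1 = 0 ⇒ exp(m) = 0
  r2: exp(ΔT) + (3)·1 = 0 ⇒ exp(ΔT) = -3
Π_2 = ΔT^-3 · X2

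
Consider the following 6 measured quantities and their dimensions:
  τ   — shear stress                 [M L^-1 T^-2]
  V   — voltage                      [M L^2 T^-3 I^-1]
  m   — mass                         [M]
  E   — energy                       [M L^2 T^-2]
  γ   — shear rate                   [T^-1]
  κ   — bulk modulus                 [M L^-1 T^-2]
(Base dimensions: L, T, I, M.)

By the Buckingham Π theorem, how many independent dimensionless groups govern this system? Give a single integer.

Dimensional matrix (L×T×I×M by τ×V×m×E×γ×κ):
  L: [-1  2  0  2  0 -1]
  T: [-2 -3  0 -2 -1 -2]
  I: [ 0 -1  0  0  0  0]
  M: [ 1  1  1  1  0  1]
Echelon form has 4 nonzero rows (pivots: τ,V,m,E)
6 vars − rank 4 = 2 Π groups

2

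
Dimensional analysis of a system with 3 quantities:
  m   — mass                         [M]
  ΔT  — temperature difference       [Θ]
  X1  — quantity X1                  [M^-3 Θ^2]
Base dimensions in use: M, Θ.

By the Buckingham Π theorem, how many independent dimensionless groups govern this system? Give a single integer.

1

Write exponents as rows M,Θ / cols m,ΔT,X1:
  M: [ 1  0 -3]
  Θ: [ 0  1  2]
Echelon form has 2 nonzero rows (pivots: m,ΔT)
Π count = n − r = 3 − 2 = 1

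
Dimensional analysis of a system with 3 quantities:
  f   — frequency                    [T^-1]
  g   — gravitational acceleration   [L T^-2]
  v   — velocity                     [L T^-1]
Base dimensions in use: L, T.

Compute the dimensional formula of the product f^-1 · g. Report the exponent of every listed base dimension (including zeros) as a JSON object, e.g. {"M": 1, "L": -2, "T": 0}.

{"L": 1, "T": -1}

Write exponents as rows L,T / cols f,g,v:
  L: [ 0  1  1]
  T: [-1 -2 -1]
  [L]: (-1)·0+(1)·1 = 1
  [T]: (-1)·-1+(1)·-2 = -1
⇒ L T^-1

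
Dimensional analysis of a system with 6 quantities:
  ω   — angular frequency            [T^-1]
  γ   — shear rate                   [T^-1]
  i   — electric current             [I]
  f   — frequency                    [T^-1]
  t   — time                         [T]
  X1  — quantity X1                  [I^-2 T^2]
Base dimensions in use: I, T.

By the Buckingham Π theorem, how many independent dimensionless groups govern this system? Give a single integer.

4

Dimensional matrix (I×T by ω×γ×i×f×t×X1):
  I: [ 0  0  1  0  0 -2]
  T: [-1 -1  0 -1  1  2]
RREF → pivots at {ω,i} ⇒ r = 2
6 vars − rank 2 = 4 Π groups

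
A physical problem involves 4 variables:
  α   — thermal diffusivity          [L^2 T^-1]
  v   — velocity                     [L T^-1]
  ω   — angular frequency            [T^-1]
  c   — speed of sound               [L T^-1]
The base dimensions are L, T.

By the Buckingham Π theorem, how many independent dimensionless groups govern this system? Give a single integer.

2

Exponent matrix [L,T] × [α,v,ω,c]:
  L: [ 2  1  0  1]
  T: [-1 -1 -1 -1]
Row reduction gives pivot columns α,v; rank = 2
4 vars − rank 2 = 2 Π groups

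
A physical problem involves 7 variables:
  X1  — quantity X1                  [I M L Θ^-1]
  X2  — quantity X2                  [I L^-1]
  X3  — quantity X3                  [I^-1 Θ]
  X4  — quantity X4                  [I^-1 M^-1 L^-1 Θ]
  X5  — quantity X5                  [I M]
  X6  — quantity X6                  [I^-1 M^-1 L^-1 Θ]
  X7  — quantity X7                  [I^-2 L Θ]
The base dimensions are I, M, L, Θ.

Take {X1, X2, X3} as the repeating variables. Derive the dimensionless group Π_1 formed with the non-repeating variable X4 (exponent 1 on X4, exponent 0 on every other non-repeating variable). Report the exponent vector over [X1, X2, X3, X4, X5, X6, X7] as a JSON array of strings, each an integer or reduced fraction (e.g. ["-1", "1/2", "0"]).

["1", "0", "0", "1", "0", "0", "0"]

Dimensional matrix (I×M×L×Θ by X1×X2×X3×X4×X5×X6×X7):
  I: [ 1  1 -1 -1  1 -1 -2]
  M: [ 1  0  0 -1  1 -1  0]
  L: [ 1 -1  0 -1  0 -1  1]
  Θ: [-1  0  1  1  0  1  1]
Echelon form has 3 nonzero rows (pivots: X1,X2,X3)
Pivot set = {X1,X2,X3}, free = {X4,X5,X6,X7}
RREF:
  r0: [   1    0    0   -1    1   -1    0]
  r1: [   0    1    0    0    1    0   -1]
  r2: [   0    0    1    0    1    0    1]
  r3: [   0    0    0    0    0    0    0]
Fix exponent of X4 at 1, X5 at 0, X6 at 0, X7 at 0; solve each RREF row for its pivot's exponent:
  r0: exp(X1) + (-1)·1 = 0 ⇒ exp(X1) = 1
  r1: exp(X2) + (0)·1 = 0 ⇒ exp(X2) = 0
  r2: exp(X3) + (0)·1 = 0 ⇒ exp(X3) = 0
Π_1 = X1 · X4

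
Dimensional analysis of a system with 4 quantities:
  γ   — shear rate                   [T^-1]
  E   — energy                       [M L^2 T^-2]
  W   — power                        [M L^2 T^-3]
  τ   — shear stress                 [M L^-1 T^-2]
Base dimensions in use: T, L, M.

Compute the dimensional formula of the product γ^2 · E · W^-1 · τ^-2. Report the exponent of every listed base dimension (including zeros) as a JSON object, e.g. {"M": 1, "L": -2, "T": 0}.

{"T": 3, "L": 2, "M": -2}

Exponent matrix [T,L,M] × [γ,E,W,τ]:
  T: [-1 -2 -3 -2]
  L: [ 0  2  2 -1]
  M: [ 0  1  1  1]
  [T]: (2)·-1+(1)·-2+(-1)·-3+(-2)·-2 = 3
  [L]: (2)·0+(1)·2+(-1)·2+(-2)·-1 = 2
  [M]: (2)·0+(1)·1+(-1)·1+(-2)·1 = -2
⇒ T^3 L^2 M^-2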